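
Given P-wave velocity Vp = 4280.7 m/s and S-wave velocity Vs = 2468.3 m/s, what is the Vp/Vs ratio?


Vp/Vs = 4280.7 / 2468.3
= 1.7343

1.7343


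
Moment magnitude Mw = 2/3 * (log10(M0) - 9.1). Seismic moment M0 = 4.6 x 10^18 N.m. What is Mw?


log10(M0) = log10(4.6 x 10^18) = 18.6628
Mw = 2/3 * (18.6628 - 9.1)
= 2/3 * 9.5628
= 6.38

6.38


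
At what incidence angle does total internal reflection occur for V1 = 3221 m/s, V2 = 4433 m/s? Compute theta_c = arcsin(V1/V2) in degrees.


V1/V2 = 3221/4433 = 0.726596
theta_c = arcsin(0.726596) = 46.6018 degrees

46.6018


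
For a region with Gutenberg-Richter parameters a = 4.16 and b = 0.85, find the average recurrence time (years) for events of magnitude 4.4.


log10(N) = 4.16 - 0.85*4.4 = 0.42
N = 10^0.42 = 2.630268
T = 1/N = 1/2.630268 = 0.3802 years

0.3802


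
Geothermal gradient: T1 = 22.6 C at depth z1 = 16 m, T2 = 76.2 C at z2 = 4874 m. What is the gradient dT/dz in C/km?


dT = 76.2 - 22.6 = 53.6 C
dz = 4874 - 16 = 4858 m
gradient = dT/dz * 1000 = 53.6/4858 * 1000 = 11.0333 C/km

11.0333


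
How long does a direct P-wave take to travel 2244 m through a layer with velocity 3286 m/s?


t = x / V
= 2244 / 3286
= 0.6829 s

0.6829


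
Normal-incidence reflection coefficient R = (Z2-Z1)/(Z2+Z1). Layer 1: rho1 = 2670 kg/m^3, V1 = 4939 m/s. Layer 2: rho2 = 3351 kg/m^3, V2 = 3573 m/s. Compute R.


Z1 = 2670 * 4939 = 13187130
Z2 = 3351 * 3573 = 11973123
R = (11973123 - 13187130) / (11973123 + 13187130) = -1214007 / 25160253 = -0.0483

-0.0483


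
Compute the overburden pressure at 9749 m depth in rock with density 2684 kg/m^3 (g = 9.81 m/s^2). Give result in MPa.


P = rho * g * z / 1e6
= 2684 * 9.81 * 9749 / 1e6
= 256691559.96 / 1e6
= 256.6916 MPa

256.6916


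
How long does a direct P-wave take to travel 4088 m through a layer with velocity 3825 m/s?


t = x / V
= 4088 / 3825
= 1.0688 s

1.0688


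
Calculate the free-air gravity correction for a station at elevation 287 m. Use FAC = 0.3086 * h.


FAC = 0.3086 * h
= 0.3086 * 287
= 88.5682 mGal

88.5682


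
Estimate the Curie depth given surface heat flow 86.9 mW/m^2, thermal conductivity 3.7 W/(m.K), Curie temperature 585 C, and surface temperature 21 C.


T_Curie - T_surf = 585 - 21 = 564 C
Convert q to W/m^2: 86.9 mW/m^2 = 0.0869 W/m^2
d = 564 * 3.7 / 0.0869 = 24013.81 m

24013.81


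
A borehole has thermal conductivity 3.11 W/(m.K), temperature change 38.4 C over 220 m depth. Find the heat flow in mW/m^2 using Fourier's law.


q = k * dT / dz * 1000
= 3.11 * 38.4 / 220 * 1000
= 0.542836 * 1000
= 542.8364 mW/m^2

542.8364


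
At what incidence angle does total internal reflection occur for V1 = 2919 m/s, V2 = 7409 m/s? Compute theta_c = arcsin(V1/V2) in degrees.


V1/V2 = 2919/7409 = 0.39398
theta_c = arcsin(0.39398) = 23.2024 degrees

23.2024


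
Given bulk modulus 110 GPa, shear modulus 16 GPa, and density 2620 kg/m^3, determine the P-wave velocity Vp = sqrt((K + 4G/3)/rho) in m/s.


First compute the effective modulus:
K + 4G/3 = 110e9 + 4*16e9/3 = 131333333333.33 Pa
Then divide by density:
131333333333.33 / 2620 = 50127226.4631 Pa/(kg/m^3)
Take the square root:
Vp = sqrt(50127226.4631) = 7080.06 m/s

7080.06


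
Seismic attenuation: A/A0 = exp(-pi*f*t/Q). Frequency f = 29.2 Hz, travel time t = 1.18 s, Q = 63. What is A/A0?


pi*f*t/Q = pi*29.2*1.18/63 = 1.718202
A/A0 = exp(-1.718202) = 0.179388

0.179388


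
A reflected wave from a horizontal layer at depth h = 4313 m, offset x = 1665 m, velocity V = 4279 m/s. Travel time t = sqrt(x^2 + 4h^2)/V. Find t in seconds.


x^2 + 4h^2 = 1665^2 + 4*4313^2 = 2772225 + 74407876 = 77180101
sqrt(77180101) = 8785.2206
t = 8785.2206 / 4279 = 2.0531 s

2.0531


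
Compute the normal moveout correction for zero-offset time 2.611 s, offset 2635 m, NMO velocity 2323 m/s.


x/Vnmo = 2635/2323 = 1.134309
(x/Vnmo)^2 = 1.286657
t0^2 = 6.817321
sqrt(6.817321 + 1.286657) = 2.846749
dt = 2.846749 - 2.611 = 0.235749

0.235749


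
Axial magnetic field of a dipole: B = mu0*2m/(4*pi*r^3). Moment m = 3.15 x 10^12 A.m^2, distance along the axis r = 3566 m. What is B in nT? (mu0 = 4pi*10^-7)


m = 3.15 x 10^12 = 3150000000000 A.m^2
2m = 6300000000000 A.m^2
r^3 = 3566^3 = 45346525496
B = (4pi*10^-7) * 6300000000000 / (4*pi * 45346525496) * 1e9
= 7916813.487046 / 569841245456.22 * 1e9
= 13893.0159 nT

13893.0159


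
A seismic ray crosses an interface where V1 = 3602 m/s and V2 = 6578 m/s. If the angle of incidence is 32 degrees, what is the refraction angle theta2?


sin(theta1) = sin(32 deg) = 0.529919
sin(theta2) = V2/V1 * sin(theta1) = 6578/3602 * 0.529919 = 0.967743
theta2 = arcsin(0.967743) = 75.4076 degrees

75.4076


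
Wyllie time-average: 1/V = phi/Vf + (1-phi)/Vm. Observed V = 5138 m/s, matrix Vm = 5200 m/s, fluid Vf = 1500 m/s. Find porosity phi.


1/V - 1/Vm = 1/5138 - 1/5200 = 2.32e-06
1/Vf - 1/Vm = 1/1500 - 1/5200 = 0.00047436
phi = 2.32e-06 / 0.00047436 = 0.0049

0.0049


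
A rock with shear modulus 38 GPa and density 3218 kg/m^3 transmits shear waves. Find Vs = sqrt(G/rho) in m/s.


Convert G to Pa: G = 38e9 Pa
Compute G/rho = 38e9 / 3218 = 11808576.7557
Vs = sqrt(11808576.7557) = 3436.36 m/s

3436.36


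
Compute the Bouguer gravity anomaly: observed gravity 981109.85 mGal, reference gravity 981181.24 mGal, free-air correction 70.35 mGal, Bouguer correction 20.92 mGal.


BA = g_obs - g_ref + FAC - BC
= 981109.85 - 981181.24 + 70.35 - 20.92
= -21.96 mGal

-21.96


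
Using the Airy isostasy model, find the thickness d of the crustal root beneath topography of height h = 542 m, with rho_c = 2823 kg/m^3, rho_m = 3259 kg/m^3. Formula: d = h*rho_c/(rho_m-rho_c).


rho_m - rho_c = 3259 - 2823 = 436
d = 542 * 2823 / 436
= 1530066 / 436
= 3509.33 m

3509.33


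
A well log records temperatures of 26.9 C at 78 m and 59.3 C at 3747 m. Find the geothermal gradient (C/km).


dT = 59.3 - 26.9 = 32.4 C
dz = 3747 - 78 = 3669 m
gradient = dT/dz * 1000 = 32.4/3669 * 1000 = 8.8307 C/km

8.8307


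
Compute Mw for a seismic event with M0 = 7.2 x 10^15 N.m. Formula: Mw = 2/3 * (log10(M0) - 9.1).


log10(M0) = log10(7.2 x 10^15) = 15.8573
Mw = 2/3 * (15.8573 - 9.1)
= 2/3 * 6.7573
= 4.5

4.5


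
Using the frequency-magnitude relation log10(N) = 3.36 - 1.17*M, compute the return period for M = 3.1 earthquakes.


log10(N) = 3.36 - 1.17*3.1 = -0.267
N = 10^-0.267 = 0.540754
T = 1/N = 1/0.540754 = 1.8493 years

1.8493


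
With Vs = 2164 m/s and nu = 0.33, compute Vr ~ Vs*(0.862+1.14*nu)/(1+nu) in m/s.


Numerator factor = 0.862 + 1.14*0.33 = 1.2382
Denominator = 1 + 0.33 = 1.33
Vr = 2164 * 1.2382 / 1.33 = 2014.64 m/s

2014.64


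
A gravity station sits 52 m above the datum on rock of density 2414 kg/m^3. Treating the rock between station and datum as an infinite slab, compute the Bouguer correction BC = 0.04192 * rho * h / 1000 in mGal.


BC = 0.04192 * rho * h / 1000
= 0.04192 * 2414 * 52 / 1000
= 5.2621 mGal

5.2621


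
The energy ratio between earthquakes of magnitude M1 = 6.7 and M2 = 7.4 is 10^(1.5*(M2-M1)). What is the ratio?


M2 - M1 = 7.4 - 6.7 = 0.7
1.5 * 0.7 = 1.05
ratio = 10^1.05 = 11.22

11.22


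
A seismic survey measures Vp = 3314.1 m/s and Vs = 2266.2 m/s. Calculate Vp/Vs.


Vp/Vs = 3314.1 / 2266.2
= 1.4624

1.4624


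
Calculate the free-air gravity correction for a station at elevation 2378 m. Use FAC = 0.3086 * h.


FAC = 0.3086 * h
= 0.3086 * 2378
= 733.8508 mGal

733.8508


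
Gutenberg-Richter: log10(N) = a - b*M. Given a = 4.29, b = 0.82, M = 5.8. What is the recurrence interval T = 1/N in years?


log10(N) = 4.29 - 0.82*5.8 = -0.466
N = 10^-0.466 = 0.341979
T = 1/N = 1/0.341979 = 2.9242 years

2.9242


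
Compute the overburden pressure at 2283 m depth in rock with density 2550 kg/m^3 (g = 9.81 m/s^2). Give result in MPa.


P = rho * g * z / 1e6
= 2550 * 9.81 * 2283 / 1e6
= 57110386.5 / 1e6
= 57.1104 MPa

57.1104


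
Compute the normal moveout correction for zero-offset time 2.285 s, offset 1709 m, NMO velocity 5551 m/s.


x/Vnmo = 1709/5551 = 0.307872
(x/Vnmo)^2 = 0.094785
t0^2 = 5.221225
sqrt(5.221225 + 0.094785) = 2.305648
dt = 2.305648 - 2.285 = 0.020648

0.020648


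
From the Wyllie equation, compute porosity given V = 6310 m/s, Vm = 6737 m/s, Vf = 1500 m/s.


1/V - 1/Vm = 1/6310 - 1/6737 = 1.004e-05
1/Vf - 1/Vm = 1/1500 - 1/6737 = 0.00051823
phi = 1.004e-05 / 0.00051823 = 0.0194

0.0194


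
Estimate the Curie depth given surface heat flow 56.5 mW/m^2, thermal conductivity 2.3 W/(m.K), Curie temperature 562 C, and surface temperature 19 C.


T_Curie - T_surf = 562 - 19 = 543 C
Convert q to W/m^2: 56.5 mW/m^2 = 0.0565 W/m^2
d = 543 * 2.3 / 0.0565 = 22104.42 m

22104.42


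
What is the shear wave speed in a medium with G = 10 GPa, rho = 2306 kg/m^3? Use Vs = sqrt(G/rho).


Convert G to Pa: G = 10e9 Pa
Compute G/rho = 10e9 / 2306 = 4336513.4432
Vs = sqrt(4336513.4432) = 2082.43 m/s

2082.43


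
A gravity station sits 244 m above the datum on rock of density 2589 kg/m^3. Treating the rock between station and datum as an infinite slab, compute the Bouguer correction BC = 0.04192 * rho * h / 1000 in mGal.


BC = 0.04192 * rho * h / 1000
= 0.04192 * 2589 * 244 / 1000
= 26.4815 mGal

26.4815


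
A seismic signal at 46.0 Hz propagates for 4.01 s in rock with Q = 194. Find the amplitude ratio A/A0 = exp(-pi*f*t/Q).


pi*f*t/Q = pi*46.0*4.01/194 = 2.987104
A/A0 = exp(-2.987104) = 0.050433

0.050433


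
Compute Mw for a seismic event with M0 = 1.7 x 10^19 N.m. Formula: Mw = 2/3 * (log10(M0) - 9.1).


log10(M0) = log10(1.7 x 10^19) = 19.2304
Mw = 2/3 * (19.2304 - 9.1)
= 2/3 * 10.1304
= 6.75

6.75


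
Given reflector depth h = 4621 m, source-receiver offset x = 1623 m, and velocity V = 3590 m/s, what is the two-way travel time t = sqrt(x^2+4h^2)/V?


x^2 + 4h^2 = 1623^2 + 4*4621^2 = 2634129 + 85414564 = 88048693
sqrt(88048693) = 9383.4265
t = 9383.4265 / 3590 = 2.6138 s

2.6138


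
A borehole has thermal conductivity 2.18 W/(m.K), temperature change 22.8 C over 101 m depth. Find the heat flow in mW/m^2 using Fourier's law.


q = k * dT / dz * 1000
= 2.18 * 22.8 / 101 * 1000
= 0.492119 * 1000
= 492.1188 mW/m^2

492.1188


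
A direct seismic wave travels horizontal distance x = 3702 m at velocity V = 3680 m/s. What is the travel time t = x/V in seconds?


t = x / V
= 3702 / 3680
= 1.006 s

1.006


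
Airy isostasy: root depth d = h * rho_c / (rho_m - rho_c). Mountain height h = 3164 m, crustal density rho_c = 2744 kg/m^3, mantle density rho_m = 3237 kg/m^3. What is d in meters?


rho_m - rho_c = 3237 - 2744 = 493
d = 3164 * 2744 / 493
= 8682016 / 493
= 17610.58 m

17610.58


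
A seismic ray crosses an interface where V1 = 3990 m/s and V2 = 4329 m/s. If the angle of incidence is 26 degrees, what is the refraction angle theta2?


sin(theta1) = sin(26 deg) = 0.438371
sin(theta2) = V2/V1 * sin(theta1) = 4329/3990 * 0.438371 = 0.475616
theta2 = arcsin(0.475616) = 28.3995 degrees

28.3995


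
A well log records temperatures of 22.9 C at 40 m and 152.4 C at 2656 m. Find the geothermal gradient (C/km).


dT = 152.4 - 22.9 = 129.5 C
dz = 2656 - 40 = 2616 m
gradient = dT/dz * 1000 = 129.5/2616 * 1000 = 49.5031 C/km

49.5031


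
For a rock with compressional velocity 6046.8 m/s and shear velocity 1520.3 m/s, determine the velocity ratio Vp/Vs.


Vp/Vs = 6046.8 / 1520.3
= 3.9774

3.9774


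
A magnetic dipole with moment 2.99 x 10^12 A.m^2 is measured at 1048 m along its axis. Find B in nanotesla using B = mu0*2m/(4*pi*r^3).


m = 2.99 x 10^12 = 2990000000000 A.m^2
2m = 5980000000000 A.m^2
r^3 = 1048^3 = 1151022592
B = (4pi*10^-7) * 5980000000000 / (4*pi * 1151022592) * 1e9
= 7514689.627387 / 14464176476.57 * 1e9
= 519538.0214 nT

519538.0214


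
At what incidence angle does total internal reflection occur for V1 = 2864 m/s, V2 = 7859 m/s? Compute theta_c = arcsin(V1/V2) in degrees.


V1/V2 = 2864/7859 = 0.364423
theta_c = arcsin(0.364423) = 21.3721 degrees

21.3721


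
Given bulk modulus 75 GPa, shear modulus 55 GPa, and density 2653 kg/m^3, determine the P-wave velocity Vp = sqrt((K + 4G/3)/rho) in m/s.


First compute the effective modulus:
K + 4G/3 = 75e9 + 4*55e9/3 = 148333333333.33 Pa
Then divide by density:
148333333333.33 / 2653 = 55911546.6767 Pa/(kg/m^3)
Take the square root:
Vp = sqrt(55911546.6767) = 7477.4 m/s

7477.4


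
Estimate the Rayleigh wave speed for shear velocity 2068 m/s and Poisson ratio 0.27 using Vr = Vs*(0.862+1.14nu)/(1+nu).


Numerator factor = 0.862 + 1.14*0.27 = 1.1698
Denominator = 1 + 0.27 = 1.27
Vr = 2068 * 1.1698 / 1.27 = 1904.84 m/s

1904.84


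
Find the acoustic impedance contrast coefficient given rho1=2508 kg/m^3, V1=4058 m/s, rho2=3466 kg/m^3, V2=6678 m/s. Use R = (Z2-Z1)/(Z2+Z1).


Z1 = 2508 * 4058 = 10177464
Z2 = 3466 * 6678 = 23145948
R = (23145948 - 10177464) / (23145948 + 10177464) = 12968484 / 33323412 = 0.3892

0.3892


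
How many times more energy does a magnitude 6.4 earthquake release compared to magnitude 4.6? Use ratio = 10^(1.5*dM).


M2 - M1 = 6.4 - 4.6 = 1.8
1.5 * 1.8 = 2.7
ratio = 10^2.7 = 501.19

501.19


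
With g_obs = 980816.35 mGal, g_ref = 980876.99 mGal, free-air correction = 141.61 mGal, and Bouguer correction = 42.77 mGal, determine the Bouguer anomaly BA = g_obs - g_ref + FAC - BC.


BA = g_obs - g_ref + FAC - BC
= 980816.35 - 980876.99 + 141.61 - 42.77
= 38.2 mGal

38.2


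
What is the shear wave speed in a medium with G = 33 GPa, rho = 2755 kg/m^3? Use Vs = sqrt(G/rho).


Convert G to Pa: G = 33e9 Pa
Compute G/rho = 33e9 / 2755 = 11978221.4156
Vs = sqrt(11978221.4156) = 3460.96 m/s

3460.96


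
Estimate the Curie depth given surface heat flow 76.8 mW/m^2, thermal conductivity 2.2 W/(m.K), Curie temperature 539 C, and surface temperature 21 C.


T_Curie - T_surf = 539 - 21 = 518 C
Convert q to W/m^2: 76.8 mW/m^2 = 0.0768 W/m^2
d = 518 * 2.2 / 0.0768 = 14838.54 m

14838.54


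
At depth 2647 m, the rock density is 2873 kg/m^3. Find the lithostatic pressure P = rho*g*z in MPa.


P = rho * g * z / 1e6
= 2873 * 9.81 * 2647 / 1e6
= 74603392.11 / 1e6
= 74.6034 MPa

74.6034


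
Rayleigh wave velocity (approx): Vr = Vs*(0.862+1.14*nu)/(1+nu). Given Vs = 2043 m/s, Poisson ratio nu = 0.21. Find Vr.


Numerator factor = 0.862 + 1.14*0.21 = 1.1014
Denominator = 1 + 0.21 = 1.21
Vr = 2043 * 1.1014 / 1.21 = 1859.64 m/s

1859.64


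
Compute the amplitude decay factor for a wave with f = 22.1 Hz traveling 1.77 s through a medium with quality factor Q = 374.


pi*f*t/Q = pi*22.1*1.77/374 = 0.328582
A/A0 = exp(-0.328582) = 0.719944

0.719944


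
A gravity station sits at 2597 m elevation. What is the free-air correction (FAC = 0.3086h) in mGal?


FAC = 0.3086 * h
= 0.3086 * 2597
= 801.4342 mGal

801.4342


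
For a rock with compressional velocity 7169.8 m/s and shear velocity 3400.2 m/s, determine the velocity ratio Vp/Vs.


Vp/Vs = 7169.8 / 3400.2
= 2.1086

2.1086


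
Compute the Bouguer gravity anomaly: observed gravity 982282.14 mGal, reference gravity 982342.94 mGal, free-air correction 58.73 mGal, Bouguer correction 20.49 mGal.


BA = g_obs - g_ref + FAC - BC
= 982282.14 - 982342.94 + 58.73 - 20.49
= -22.56 mGal

-22.56


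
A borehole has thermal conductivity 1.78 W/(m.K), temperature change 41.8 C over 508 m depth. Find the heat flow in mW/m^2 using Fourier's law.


q = k * dT / dz * 1000
= 1.78 * 41.8 / 508 * 1000
= 0.146465 * 1000
= 146.4646 mW/m^2

146.4646


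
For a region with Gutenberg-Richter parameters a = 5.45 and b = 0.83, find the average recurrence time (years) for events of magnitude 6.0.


log10(N) = 5.45 - 0.83*6.0 = 0.47
N = 10^0.47 = 2.951209
T = 1/N = 1/2.951209 = 0.3388 years

0.3388


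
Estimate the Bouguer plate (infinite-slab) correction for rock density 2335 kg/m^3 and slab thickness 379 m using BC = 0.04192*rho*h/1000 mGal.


BC = 0.04192 * rho * h / 1000
= 0.04192 * 2335 * 379 / 1000
= 37.0977 mGal

37.0977


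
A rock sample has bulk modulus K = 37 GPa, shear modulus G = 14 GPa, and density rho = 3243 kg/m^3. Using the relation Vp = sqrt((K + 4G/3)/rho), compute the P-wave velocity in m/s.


First compute the effective modulus:
K + 4G/3 = 37e9 + 4*14e9/3 = 55666666666.67 Pa
Then divide by density:
55666666666.67 / 3243 = 17165176.2771 Pa/(kg/m^3)
Take the square root:
Vp = sqrt(17165176.2771) = 4143.09 m/s

4143.09


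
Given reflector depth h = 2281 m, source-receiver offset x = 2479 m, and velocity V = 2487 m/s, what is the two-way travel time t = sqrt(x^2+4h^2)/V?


x^2 + 4h^2 = 2479^2 + 4*2281^2 = 6145441 + 20811844 = 26957285
sqrt(26957285) = 5192.0405
t = 5192.0405 / 2487 = 2.0877 s

2.0877


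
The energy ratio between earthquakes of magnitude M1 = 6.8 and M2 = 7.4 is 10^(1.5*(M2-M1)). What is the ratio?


M2 - M1 = 7.4 - 6.8 = 0.6
1.5 * 0.6 = 0.9
ratio = 10^0.9 = 7.94

7.94


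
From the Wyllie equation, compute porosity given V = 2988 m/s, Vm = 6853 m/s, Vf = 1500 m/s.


1/V - 1/Vm = 1/2988 - 1/6853 = 0.00018875
1/Vf - 1/Vm = 1/1500 - 1/6853 = 0.00052075
phi = 0.00018875 / 0.00052075 = 0.3625

0.3625


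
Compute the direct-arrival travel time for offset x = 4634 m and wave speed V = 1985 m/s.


t = x / V
= 4634 / 1985
= 2.3345 s

2.3345


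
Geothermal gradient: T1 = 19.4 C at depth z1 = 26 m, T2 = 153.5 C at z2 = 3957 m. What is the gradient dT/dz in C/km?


dT = 153.5 - 19.4 = 134.1 C
dz = 3957 - 26 = 3931 m
gradient = dT/dz * 1000 = 134.1/3931 * 1000 = 34.1135 C/km

34.1135


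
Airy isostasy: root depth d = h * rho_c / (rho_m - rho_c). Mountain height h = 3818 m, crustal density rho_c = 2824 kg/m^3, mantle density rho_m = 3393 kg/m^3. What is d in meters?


rho_m - rho_c = 3393 - 2824 = 569
d = 3818 * 2824 / 569
= 10782032 / 569
= 18949.09 m

18949.09


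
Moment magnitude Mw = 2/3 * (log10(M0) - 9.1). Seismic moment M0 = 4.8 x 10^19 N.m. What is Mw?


log10(M0) = log10(4.8 x 10^19) = 19.6812
Mw = 2/3 * (19.6812 - 9.1)
= 2/3 * 10.5812
= 7.05

7.05


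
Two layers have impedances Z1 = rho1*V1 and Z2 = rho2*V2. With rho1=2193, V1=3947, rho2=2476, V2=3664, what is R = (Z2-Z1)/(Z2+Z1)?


Z1 = 2193 * 3947 = 8655771
Z2 = 2476 * 3664 = 9072064
R = (9072064 - 8655771) / (9072064 + 8655771) = 416293 / 17727835 = 0.0235

0.0235


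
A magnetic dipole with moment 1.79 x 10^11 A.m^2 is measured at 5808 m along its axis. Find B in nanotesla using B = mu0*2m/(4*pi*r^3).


m = 1.79 x 10^11 = 179000000000 A.m^2
2m = 358000000000 A.m^2
r^3 = 5808^3 = 195920474112
B = (4pi*10^-7) * 358000000000 / (4*pi * 195920474112) * 1e9
= 449876.067994 / 2462009288632.35 * 1e9
= 182.7272 nT

182.7272


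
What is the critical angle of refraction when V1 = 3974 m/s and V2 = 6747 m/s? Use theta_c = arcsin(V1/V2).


V1/V2 = 3974/6747 = 0.589003
theta_c = arcsin(0.589003) = 36.0863 degrees

36.0863


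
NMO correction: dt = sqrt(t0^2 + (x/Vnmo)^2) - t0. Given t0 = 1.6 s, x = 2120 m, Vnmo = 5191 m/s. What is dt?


x/Vnmo = 2120/5191 = 0.408399
(x/Vnmo)^2 = 0.16679
t0^2 = 2.56
sqrt(2.56 + 0.16679) = 1.651299
dt = 1.651299 - 1.6 = 0.051299

0.051299


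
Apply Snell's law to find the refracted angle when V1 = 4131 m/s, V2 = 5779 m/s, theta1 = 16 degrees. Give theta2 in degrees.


sin(theta1) = sin(16 deg) = 0.275637
sin(theta2) = V2/V1 * sin(theta1) = 5779/4131 * 0.275637 = 0.385599
theta2 = arcsin(0.385599) = 22.6809 degrees

22.6809


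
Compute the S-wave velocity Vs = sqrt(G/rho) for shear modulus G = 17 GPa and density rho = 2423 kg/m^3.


Convert G to Pa: G = 17e9 Pa
Compute G/rho = 17e9 / 2423 = 7016095.7491
Vs = sqrt(7016095.7491) = 2648.79 m/s

2648.79


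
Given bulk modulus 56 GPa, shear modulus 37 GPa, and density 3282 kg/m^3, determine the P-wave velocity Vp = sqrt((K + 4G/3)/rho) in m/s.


First compute the effective modulus:
K + 4G/3 = 56e9 + 4*37e9/3 = 105333333333.33 Pa
Then divide by density:
105333333333.33 / 3282 = 32094251.4727 Pa/(kg/m^3)
Take the square root:
Vp = sqrt(32094251.4727) = 5665.18 m/s

5665.18


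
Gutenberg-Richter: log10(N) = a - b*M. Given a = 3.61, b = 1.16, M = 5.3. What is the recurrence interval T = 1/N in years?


log10(N) = 3.61 - 1.16*5.3 = -2.538
N = 10^-2.538 = 0.002897
T = 1/N = 1/0.002897 = 345.1437 years

345.1437


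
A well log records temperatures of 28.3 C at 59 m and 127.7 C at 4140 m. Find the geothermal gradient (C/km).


dT = 127.7 - 28.3 = 99.4 C
dz = 4140 - 59 = 4081 m
gradient = dT/dz * 1000 = 99.4/4081 * 1000 = 24.3568 C/km

24.3568


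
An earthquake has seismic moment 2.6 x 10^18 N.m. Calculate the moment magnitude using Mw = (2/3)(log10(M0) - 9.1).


log10(M0) = log10(2.6 x 10^18) = 18.415
Mw = 2/3 * (18.415 - 9.1)
= 2/3 * 9.315
= 6.21

6.21


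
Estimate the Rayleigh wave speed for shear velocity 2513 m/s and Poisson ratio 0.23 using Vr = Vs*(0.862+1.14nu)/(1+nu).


Numerator factor = 0.862 + 1.14*0.23 = 1.1242
Denominator = 1 + 0.23 = 1.23
Vr = 2513 * 1.1242 / 1.23 = 2296.84 m/s

2296.84


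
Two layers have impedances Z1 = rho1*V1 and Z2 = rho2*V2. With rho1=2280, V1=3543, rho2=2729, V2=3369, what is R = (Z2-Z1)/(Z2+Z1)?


Z1 = 2280 * 3543 = 8078040
Z2 = 2729 * 3369 = 9194001
R = (9194001 - 8078040) / (9194001 + 8078040) = 1115961 / 17272041 = 0.0646

0.0646


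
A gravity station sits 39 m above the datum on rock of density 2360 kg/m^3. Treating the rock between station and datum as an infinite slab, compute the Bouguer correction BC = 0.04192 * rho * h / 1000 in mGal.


BC = 0.04192 * rho * h / 1000
= 0.04192 * 2360 * 39 / 1000
= 3.8583 mGal

3.8583


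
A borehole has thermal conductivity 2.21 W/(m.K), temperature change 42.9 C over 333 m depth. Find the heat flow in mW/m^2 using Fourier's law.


q = k * dT / dz * 1000
= 2.21 * 42.9 / 333 * 1000
= 0.284712 * 1000
= 284.7117 mW/m^2

284.7117


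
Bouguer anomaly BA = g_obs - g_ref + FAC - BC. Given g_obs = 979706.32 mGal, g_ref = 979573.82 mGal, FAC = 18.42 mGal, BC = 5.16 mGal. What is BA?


BA = g_obs - g_ref + FAC - BC
= 979706.32 - 979573.82 + 18.42 - 5.16
= 145.76 mGal

145.76


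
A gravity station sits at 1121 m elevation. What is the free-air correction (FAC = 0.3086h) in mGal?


FAC = 0.3086 * h
= 0.3086 * 1121
= 345.9406 mGal

345.9406


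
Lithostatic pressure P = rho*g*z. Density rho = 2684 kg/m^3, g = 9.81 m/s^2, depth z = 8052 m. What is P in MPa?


P = rho * g * z / 1e6
= 2684 * 9.81 * 8052 / 1e6
= 212009482.08 / 1e6
= 212.0095 MPa

212.0095


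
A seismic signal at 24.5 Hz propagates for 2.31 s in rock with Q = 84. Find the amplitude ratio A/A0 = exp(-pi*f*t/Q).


pi*f*t/Q = pi*24.5*2.31/84 = 2.116648
A/A0 = exp(-2.116648) = 0.120435

0.120435


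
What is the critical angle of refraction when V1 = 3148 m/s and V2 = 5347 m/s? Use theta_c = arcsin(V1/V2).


V1/V2 = 3148/5347 = 0.588741
theta_c = arcsin(0.588741) = 36.0677 degrees

36.0677


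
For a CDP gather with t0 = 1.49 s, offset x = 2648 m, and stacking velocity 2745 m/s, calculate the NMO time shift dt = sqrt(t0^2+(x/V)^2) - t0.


x/Vnmo = 2648/2745 = 0.964663
(x/Vnmo)^2 = 0.930575
t0^2 = 2.2201
sqrt(2.2201 + 0.930575) = 1.775014
dt = 1.775014 - 1.49 = 0.285014

0.285014


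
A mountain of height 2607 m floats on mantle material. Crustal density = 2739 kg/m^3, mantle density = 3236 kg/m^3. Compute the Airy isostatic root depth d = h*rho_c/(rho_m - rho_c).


rho_m - rho_c = 3236 - 2739 = 497
d = 2607 * 2739 / 497
= 7140573 / 497
= 14367.35 m

14367.35


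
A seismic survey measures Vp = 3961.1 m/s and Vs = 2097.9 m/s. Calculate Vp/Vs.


Vp/Vs = 3961.1 / 2097.9
= 1.8881

1.8881


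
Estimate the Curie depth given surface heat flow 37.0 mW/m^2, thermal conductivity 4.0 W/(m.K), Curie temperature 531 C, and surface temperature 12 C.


T_Curie - T_surf = 531 - 12 = 519 C
Convert q to W/m^2: 37.0 mW/m^2 = 0.037 W/m^2
d = 519 * 4.0 / 0.037 = 56108.11 m

56108.11


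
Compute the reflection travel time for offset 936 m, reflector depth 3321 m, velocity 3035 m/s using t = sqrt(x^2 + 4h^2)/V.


x^2 + 4h^2 = 936^2 + 4*3321^2 = 876096 + 44116164 = 44992260
sqrt(44992260) = 6707.627
t = 6707.627 / 3035 = 2.2101 s

2.2101


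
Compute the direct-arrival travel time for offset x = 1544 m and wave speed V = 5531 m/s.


t = x / V
= 1544 / 5531
= 0.2792 s

0.2792


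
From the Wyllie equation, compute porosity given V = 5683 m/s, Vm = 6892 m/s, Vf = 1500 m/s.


1/V - 1/Vm = 1/5683 - 1/6892 = 3.087e-05
1/Vf - 1/Vm = 1/1500 - 1/6892 = 0.00052157
phi = 3.087e-05 / 0.00052157 = 0.0592

0.0592


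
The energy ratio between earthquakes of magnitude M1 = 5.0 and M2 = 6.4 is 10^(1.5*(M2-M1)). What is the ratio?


M2 - M1 = 6.4 - 5.0 = 1.4
1.5 * 1.4 = 2.1
ratio = 10^2.1 = 125.89

125.89


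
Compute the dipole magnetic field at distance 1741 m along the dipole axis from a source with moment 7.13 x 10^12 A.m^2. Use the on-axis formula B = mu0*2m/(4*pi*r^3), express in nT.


m = 7.13 x 10^12 = 7130000000000 A.m^2
2m = 14260000000000 A.m^2
r^3 = 1741^3 = 5277112021
B = (4pi*10^-7) * 14260000000000 / (4*pi * 5277112021) * 1e9
= 17919644.496076 / 66314145429.38 * 1e9
= 270223.5606 nT

270223.5606


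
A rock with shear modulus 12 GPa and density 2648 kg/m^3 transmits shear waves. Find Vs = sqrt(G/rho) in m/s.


Convert G to Pa: G = 12e9 Pa
Compute G/rho = 12e9 / 2648 = 4531722.0544
Vs = sqrt(4531722.0544) = 2128.78 m/s

2128.78


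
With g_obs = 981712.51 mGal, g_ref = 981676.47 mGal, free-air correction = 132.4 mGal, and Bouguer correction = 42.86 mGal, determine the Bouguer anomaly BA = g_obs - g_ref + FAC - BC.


BA = g_obs - g_ref + FAC - BC
= 981712.51 - 981676.47 + 132.4 - 42.86
= 125.58 mGal

125.58


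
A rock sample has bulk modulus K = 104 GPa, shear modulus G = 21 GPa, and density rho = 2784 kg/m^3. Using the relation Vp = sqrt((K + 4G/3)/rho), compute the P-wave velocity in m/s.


First compute the effective modulus:
K + 4G/3 = 104e9 + 4*21e9/3 = 132000000000.0 Pa
Then divide by density:
132000000000.0 / 2784 = 47413793.1034 Pa/(kg/m^3)
Take the square root:
Vp = sqrt(47413793.1034) = 6885.77 m/s

6885.77


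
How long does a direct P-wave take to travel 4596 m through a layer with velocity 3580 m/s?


t = x / V
= 4596 / 3580
= 1.2838 s

1.2838


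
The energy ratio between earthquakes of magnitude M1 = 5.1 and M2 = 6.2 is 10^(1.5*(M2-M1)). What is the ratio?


M2 - M1 = 6.2 - 5.1 = 1.1
1.5 * 1.1 = 1.65
ratio = 10^1.65 = 44.67

44.67


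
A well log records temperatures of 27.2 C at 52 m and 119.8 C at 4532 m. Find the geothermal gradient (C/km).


dT = 119.8 - 27.2 = 92.6 C
dz = 4532 - 52 = 4480 m
gradient = dT/dz * 1000 = 92.6/4480 * 1000 = 20.6696 C/km

20.6696


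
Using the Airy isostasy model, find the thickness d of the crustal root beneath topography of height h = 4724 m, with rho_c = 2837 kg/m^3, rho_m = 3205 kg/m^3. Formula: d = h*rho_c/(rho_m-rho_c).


rho_m - rho_c = 3205 - 2837 = 368
d = 4724 * 2837 / 368
= 13401988 / 368
= 36418.45 m

36418.45


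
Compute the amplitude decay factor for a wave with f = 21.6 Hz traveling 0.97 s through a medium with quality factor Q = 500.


pi*f*t/Q = pi*21.6*0.97/500 = 0.131645
A/A0 = exp(-0.131645) = 0.876652

0.876652


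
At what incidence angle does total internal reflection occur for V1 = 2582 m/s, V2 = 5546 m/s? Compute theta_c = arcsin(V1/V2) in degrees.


V1/V2 = 2582/5546 = 0.465561
theta_c = arcsin(0.465561) = 27.7465 degrees

27.7465


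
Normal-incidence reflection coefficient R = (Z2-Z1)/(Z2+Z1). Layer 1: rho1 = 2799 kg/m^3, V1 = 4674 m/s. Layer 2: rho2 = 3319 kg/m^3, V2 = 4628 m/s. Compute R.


Z1 = 2799 * 4674 = 13082526
Z2 = 3319 * 4628 = 15360332
R = (15360332 - 13082526) / (15360332 + 13082526) = 2277806 / 28442858 = 0.0801

0.0801


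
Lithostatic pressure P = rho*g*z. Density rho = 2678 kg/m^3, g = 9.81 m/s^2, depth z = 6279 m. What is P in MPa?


P = rho * g * z / 1e6
= 2678 * 9.81 * 6279 / 1e6
= 164956739.22 / 1e6
= 164.9567 MPa

164.9567


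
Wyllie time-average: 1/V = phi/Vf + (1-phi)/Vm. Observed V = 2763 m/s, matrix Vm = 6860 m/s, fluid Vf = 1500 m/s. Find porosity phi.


1/V - 1/Vm = 1/2763 - 1/6860 = 0.00021615
1/Vf - 1/Vm = 1/1500 - 1/6860 = 0.00052089
phi = 0.00021615 / 0.00052089 = 0.415

0.415


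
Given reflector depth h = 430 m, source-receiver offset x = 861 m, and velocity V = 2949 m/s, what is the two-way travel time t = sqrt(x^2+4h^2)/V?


x^2 + 4h^2 = 861^2 + 4*430^2 = 741321 + 739600 = 1480921
sqrt(1480921) = 1216.931
t = 1216.931 / 2949 = 0.4127 s

0.4127


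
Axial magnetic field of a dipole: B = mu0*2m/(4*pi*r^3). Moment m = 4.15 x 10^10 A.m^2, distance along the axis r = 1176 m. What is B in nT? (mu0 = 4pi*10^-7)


m = 4.15 x 10^10 = 41500000000 A.m^2
2m = 83000000000 A.m^2
r^3 = 1176^3 = 1626379776
B = (4pi*10^-7) * 83000000000 / (4*pi * 1626379776) * 1e9
= 104300.876099 / 20437691024.91 * 1e9
= 5103.3591 nT

5103.3591


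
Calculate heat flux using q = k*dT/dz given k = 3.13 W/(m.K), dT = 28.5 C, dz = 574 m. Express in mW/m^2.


q = k * dT / dz * 1000
= 3.13 * 28.5 / 574 * 1000
= 0.155409 * 1000
= 155.4094 mW/m^2

155.4094


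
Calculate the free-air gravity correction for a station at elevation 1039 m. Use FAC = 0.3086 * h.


FAC = 0.3086 * h
= 0.3086 * 1039
= 320.6354 mGal

320.6354


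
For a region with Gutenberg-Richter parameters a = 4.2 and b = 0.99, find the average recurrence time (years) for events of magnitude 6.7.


log10(N) = 4.2 - 0.99*6.7 = -2.433
N = 10^-2.433 = 0.00369
T = 1/N = 1/0.00369 = 271.0192 years

271.0192


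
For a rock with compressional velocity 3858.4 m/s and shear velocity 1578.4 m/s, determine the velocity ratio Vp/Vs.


Vp/Vs = 3858.4 / 1578.4
= 2.4445

2.4445


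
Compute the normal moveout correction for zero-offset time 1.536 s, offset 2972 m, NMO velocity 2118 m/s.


x/Vnmo = 2972/2118 = 1.403211
(x/Vnmo)^2 = 1.969
t0^2 = 2.359296
sqrt(2.359296 + 1.969) = 2.080456
dt = 2.080456 - 1.536 = 0.544456

0.544456


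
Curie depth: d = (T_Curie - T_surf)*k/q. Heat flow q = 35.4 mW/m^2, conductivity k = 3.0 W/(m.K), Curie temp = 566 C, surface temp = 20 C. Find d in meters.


T_Curie - T_surf = 566 - 20 = 546 C
Convert q to W/m^2: 35.4 mW/m^2 = 0.0354 W/m^2
d = 546 * 3.0 / 0.0354 = 46271.19 m

46271.19


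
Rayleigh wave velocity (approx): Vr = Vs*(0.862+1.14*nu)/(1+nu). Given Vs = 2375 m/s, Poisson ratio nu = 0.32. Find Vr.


Numerator factor = 0.862 + 1.14*0.32 = 1.2268
Denominator = 1 + 0.32 = 1.32
Vr = 2375 * 1.2268 / 1.32 = 2207.31 m/s

2207.31


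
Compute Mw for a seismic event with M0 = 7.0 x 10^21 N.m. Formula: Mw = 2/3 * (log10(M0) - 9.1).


log10(M0) = log10(7.0 x 10^21) = 21.8451
Mw = 2/3 * (21.8451 - 9.1)
= 2/3 * 12.7451
= 8.5

8.5


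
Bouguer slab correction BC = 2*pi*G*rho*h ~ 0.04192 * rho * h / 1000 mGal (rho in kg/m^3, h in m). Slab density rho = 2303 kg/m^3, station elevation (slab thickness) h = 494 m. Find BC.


BC = 0.04192 * rho * h / 1000
= 0.04192 * 2303 * 494 / 1000
= 47.6916 mGal

47.6916


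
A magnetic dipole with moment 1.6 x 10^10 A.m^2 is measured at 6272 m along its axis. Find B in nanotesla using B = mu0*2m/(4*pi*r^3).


m = 1.6 x 10^10 = 16000000000 A.m^2
2m = 32000000000 A.m^2
r^3 = 6272^3 = 246727835648
B = (4pi*10^-7) * 32000000000 / (4*pi * 246727835648) * 1e9
= 40212.385966 / 3100473423631.47 * 1e9
= 12.9698 nT

12.9698


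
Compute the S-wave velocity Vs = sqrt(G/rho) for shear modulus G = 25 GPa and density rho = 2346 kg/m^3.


Convert G to Pa: G = 25e9 Pa
Compute G/rho = 25e9 / 2346 = 10656436.4876
Vs = sqrt(10656436.4876) = 3264.42 m/s

3264.42


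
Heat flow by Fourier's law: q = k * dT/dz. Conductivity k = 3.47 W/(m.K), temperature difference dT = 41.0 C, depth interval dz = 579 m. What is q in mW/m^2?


q = k * dT / dz * 1000
= 3.47 * 41.0 / 579 * 1000
= 0.245717 * 1000
= 245.7168 mW/m^2

245.7168


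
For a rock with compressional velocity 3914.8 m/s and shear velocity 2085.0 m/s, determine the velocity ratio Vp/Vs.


Vp/Vs = 3914.8 / 2085.0
= 1.8776

1.8776


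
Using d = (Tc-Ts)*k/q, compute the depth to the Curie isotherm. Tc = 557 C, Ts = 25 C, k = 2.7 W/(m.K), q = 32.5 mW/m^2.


T_Curie - T_surf = 557 - 25 = 532 C
Convert q to W/m^2: 32.5 mW/m^2 = 0.0325 W/m^2
d = 532 * 2.7 / 0.0325 = 44196.92 m

44196.92


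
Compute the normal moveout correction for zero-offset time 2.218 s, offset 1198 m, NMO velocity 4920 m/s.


x/Vnmo = 1198/4920 = 0.243496
(x/Vnmo)^2 = 0.05929
t0^2 = 4.919524
sqrt(4.919524 + 0.05929) = 2.231326
dt = 2.231326 - 2.218 = 0.013326

0.013326


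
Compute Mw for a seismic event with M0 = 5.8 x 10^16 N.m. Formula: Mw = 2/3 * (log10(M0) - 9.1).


log10(M0) = log10(5.8 x 10^16) = 16.7634
Mw = 2/3 * (16.7634 - 9.1)
= 2/3 * 7.6634
= 5.11

5.11


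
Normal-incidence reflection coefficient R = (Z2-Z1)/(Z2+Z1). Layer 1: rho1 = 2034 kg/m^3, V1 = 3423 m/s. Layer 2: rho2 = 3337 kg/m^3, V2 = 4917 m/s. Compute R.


Z1 = 2034 * 3423 = 6962382
Z2 = 3337 * 4917 = 16408029
R = (16408029 - 6962382) / (16408029 + 6962382) = 9445647 / 23370411 = 0.4042

0.4042


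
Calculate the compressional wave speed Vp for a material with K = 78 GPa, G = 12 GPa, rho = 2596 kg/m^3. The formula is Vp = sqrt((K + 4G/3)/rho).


First compute the effective modulus:
K + 4G/3 = 78e9 + 4*12e9/3 = 94000000000.0 Pa
Then divide by density:
94000000000.0 / 2596 = 36209553.1587 Pa/(kg/m^3)
Take the square root:
Vp = sqrt(36209553.1587) = 6017.44 m/s

6017.44


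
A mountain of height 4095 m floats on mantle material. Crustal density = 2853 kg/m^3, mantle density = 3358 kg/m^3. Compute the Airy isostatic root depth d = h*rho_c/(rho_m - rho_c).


rho_m - rho_c = 3358 - 2853 = 505
d = 4095 * 2853 / 505
= 11683035 / 505
= 23134.72 m

23134.72


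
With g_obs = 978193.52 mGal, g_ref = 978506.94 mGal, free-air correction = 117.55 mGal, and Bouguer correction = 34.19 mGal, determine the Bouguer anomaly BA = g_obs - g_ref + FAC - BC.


BA = g_obs - g_ref + FAC - BC
= 978193.52 - 978506.94 + 117.55 - 34.19
= -230.06 mGal

-230.06


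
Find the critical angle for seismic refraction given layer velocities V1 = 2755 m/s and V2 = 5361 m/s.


V1/V2 = 2755/5361 = 0.513897
theta_c = arcsin(0.513897) = 30.9237 degrees

30.9237


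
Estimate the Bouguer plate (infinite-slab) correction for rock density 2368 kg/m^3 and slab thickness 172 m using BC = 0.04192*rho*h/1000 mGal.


BC = 0.04192 * rho * h / 1000
= 0.04192 * 2368 * 172 / 1000
= 17.0738 mGal

17.0738


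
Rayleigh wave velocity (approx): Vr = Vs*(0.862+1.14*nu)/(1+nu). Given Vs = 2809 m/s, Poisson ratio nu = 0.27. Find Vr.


Numerator factor = 0.862 + 1.14*0.27 = 1.1698
Denominator = 1 + 0.27 = 1.27
Vr = 2809 * 1.1698 / 1.27 = 2587.38 m/s

2587.38


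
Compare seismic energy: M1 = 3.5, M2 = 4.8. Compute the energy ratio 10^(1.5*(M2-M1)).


M2 - M1 = 4.8 - 3.5 = 1.3
1.5 * 1.3 = 1.95
ratio = 10^1.95 = 89.13

89.13


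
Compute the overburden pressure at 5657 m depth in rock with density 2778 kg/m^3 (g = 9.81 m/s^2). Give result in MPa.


P = rho * g * z / 1e6
= 2778 * 9.81 * 5657 / 1e6
= 154165582.26 / 1e6
= 154.1656 MPa

154.1656


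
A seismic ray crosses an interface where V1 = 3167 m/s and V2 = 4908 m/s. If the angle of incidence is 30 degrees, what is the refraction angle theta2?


sin(theta1) = sin(30 deg) = 0.5
sin(theta2) = V2/V1 * sin(theta1) = 4908/3167 * 0.5 = 0.774866
theta2 = arcsin(0.774866) = 50.7929 degrees

50.7929


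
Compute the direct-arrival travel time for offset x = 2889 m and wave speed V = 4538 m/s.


t = x / V
= 2889 / 4538
= 0.6366 s

0.6366


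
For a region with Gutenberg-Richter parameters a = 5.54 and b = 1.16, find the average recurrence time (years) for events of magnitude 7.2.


log10(N) = 5.54 - 1.16*7.2 = -2.812
N = 10^-2.812 = 0.001542
T = 1/N = 1/0.001542 = 648.6344 years

648.6344


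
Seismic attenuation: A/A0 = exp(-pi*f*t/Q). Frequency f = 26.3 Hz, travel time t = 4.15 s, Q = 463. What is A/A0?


pi*f*t/Q = pi*26.3*4.15/463 = 0.740581
A/A0 = exp(-0.740581) = 0.476837

0.476837


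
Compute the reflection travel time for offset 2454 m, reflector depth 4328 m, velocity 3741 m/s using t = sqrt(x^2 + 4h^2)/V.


x^2 + 4h^2 = 2454^2 + 4*4328^2 = 6022116 + 74926336 = 80948452
sqrt(80948452) = 8997.1358
t = 8997.1358 / 3741 = 2.405 s

2.405


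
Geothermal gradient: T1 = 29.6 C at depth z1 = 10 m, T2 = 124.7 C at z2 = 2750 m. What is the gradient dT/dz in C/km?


dT = 124.7 - 29.6 = 95.1 C
dz = 2750 - 10 = 2740 m
gradient = dT/dz * 1000 = 95.1/2740 * 1000 = 34.708 C/km

34.708


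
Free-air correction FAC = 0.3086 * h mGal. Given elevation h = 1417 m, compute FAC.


FAC = 0.3086 * h
= 0.3086 * 1417
= 437.2862 mGal

437.2862


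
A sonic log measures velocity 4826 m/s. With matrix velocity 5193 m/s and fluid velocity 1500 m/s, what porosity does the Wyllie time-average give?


1/V - 1/Vm = 1/4826 - 1/5193 = 1.464e-05
1/Vf - 1/Vm = 1/1500 - 1/5193 = 0.0004741
phi = 1.464e-05 / 0.0004741 = 0.0309

0.0309


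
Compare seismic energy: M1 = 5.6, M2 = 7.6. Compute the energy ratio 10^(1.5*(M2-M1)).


M2 - M1 = 7.6 - 5.6 = 2.0
1.5 * 2.0 = 3.0
ratio = 10^3.0 = 1000.0

1000.0


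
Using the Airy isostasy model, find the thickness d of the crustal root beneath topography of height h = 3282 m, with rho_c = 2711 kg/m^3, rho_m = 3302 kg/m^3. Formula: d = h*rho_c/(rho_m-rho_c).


rho_m - rho_c = 3302 - 2711 = 591
d = 3282 * 2711 / 591
= 8897502 / 591
= 15054.99 m

15054.99


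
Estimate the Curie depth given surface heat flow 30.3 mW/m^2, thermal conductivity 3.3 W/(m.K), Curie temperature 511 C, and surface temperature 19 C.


T_Curie - T_surf = 511 - 19 = 492 C
Convert q to W/m^2: 30.3 mW/m^2 = 0.0303 W/m^2
d = 492 * 3.3 / 0.0303 = 53584.16 m

53584.16


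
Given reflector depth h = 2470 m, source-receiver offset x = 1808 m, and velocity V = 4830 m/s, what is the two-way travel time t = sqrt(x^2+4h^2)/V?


x^2 + 4h^2 = 1808^2 + 4*2470^2 = 3268864 + 24403600 = 27672464
sqrt(27672464) = 5260.4623
t = 5260.4623 / 4830 = 1.0891 s

1.0891


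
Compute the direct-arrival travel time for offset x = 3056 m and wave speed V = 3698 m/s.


t = x / V
= 3056 / 3698
= 0.8264 s

0.8264


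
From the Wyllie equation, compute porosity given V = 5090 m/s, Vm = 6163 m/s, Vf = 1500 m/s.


1/V - 1/Vm = 1/5090 - 1/6163 = 3.421e-05
1/Vf - 1/Vm = 1/1500 - 1/6163 = 0.00050441
phi = 3.421e-05 / 0.00050441 = 0.0678

0.0678


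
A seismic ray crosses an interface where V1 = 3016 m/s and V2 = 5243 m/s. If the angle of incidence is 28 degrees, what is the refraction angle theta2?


sin(theta1) = sin(28 deg) = 0.469472
sin(theta2) = V2/V1 * sin(theta1) = 5243/3016 * 0.469472 = 0.816127
theta2 = arcsin(0.816127) = 54.699 degrees

54.699


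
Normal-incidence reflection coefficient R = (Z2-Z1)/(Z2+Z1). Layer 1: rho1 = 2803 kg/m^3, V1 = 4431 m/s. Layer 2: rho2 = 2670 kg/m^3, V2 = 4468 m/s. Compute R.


Z1 = 2803 * 4431 = 12420093
Z2 = 2670 * 4468 = 11929560
R = (11929560 - 12420093) / (11929560 + 12420093) = -490533 / 24349653 = -0.0201

-0.0201


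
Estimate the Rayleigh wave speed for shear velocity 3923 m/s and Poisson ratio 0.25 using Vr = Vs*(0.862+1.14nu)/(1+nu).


Numerator factor = 0.862 + 1.14*0.25 = 1.147
Denominator = 1 + 0.25 = 1.25
Vr = 3923 * 1.147 / 1.25 = 3599.74 m/s

3599.74


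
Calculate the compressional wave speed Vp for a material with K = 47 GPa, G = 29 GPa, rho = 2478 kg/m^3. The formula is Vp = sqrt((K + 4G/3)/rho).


First compute the effective modulus:
K + 4G/3 = 47e9 + 4*29e9/3 = 85666666666.67 Pa
Then divide by density:
85666666666.67 / 2478 = 34570890.5031 Pa/(kg/m^3)
Take the square root:
Vp = sqrt(34570890.5031) = 5879.7 m/s

5879.7
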